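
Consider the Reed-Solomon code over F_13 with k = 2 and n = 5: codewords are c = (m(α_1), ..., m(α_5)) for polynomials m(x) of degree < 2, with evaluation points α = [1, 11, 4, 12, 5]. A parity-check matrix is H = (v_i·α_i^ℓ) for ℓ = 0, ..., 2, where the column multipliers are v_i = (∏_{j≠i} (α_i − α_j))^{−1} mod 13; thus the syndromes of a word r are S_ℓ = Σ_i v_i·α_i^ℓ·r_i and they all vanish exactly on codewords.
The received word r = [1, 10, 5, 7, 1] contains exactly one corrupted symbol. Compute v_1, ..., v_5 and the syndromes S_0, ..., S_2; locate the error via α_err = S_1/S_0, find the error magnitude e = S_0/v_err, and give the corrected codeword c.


S = (1, 5, 12), error at position 5, error magnitude e = 12, c = [1, 10, 5, 7, 2].

Step 1: column multipliers v_i = (∏_{j≠i}(α_i − α_j))^{−1} mod 13.
  i = 1 (α = 1): (1−11)(1−4)(1−12)(1−5) = (−10)·(−3)·(−11)·(−4) = 1320 ≡ 7, so v_1 = 7^{−1} = 2 (mod 13).
  i = 2 (α = 11): (11−1)(11−4)(11−12)(11−5) = 10·7·(−1)·6 = −420 ≡ 9, so v_2 = 9^{−1} = 3 (mod 13).
  i = 3 (α = 4): (4−1)(4−11)(4−12)(4−5) = 3·(−7)·(−8)·(−1) = −168 ≡ 1, so v_3 = 1^{−1} = 1 (mod 13).
  i = 4 (α = 12): (12−1)(12−11)(12−4)(12−5) = 11·1·8·7 = 616 ≡ 5, so v_4 = 5^{−1} = 8 (mod 13).
  i = 5 (α = 5): (5−1)(5−11)(5−4)(5−12) = 4·(−6)·1·(−7) = 168 ≡ 12, so v_5 = 12^{−1} = 12 (mod 13).
  v = [2, 3, 1, 8, 12].
Step 2: syndromes of r = [1, 10, 5, 7, 1] (all sums mod 13).
  S_0 = Σ v_i r_i = 2·1 + 3·10 + 1·5 + 8·7 + 12·1 = 105 ≡ 1.
  S_1 = Σ v_i α_i r_i = 2·1·1 + 3·11·10 + 1·4·5 + 8·12·7 + 12·5·1 = 1084 ≡ 5.
  α_i^2 mod 13 = [1, 4, 3, 1, 12].
  S_2 = Σ v_i α_i^2 r_i = 2·1·1 + 3·4·10 + 1·3·5 + 8·1·7 + 12·12·1 = 337 ≡ 12.
  S = (1, 5, 12) ≠ 0, so r is not a codeword (an error is present).
Step 3: locate the error. For a single error e at position i, S_ℓ = v_i·e·α_i^ℓ, so α_err = S_1/S_0.
  S_0^{−1} = 1^{−1} = 1 (mod 13), so α_err = 5·1 = 5 ≡ 5 = α_5. Error position i = 5.
  Consistency check: S_2/S_1 = 12·8 = 96 ≡ 5 = α_err ✓ (single-error assumption holds).
Step 4: error magnitude e = S_0/v_5 = S_0·∏_{j≠5}(α_5 − α_j) = 1·12 = 12 ≡ 12 (mod 13).
Step 5: correct position 5: c_5 = r_5 − e = 1 − 12 ≡ 2 (mod 13). Hence c = [1, 10, 5, 7, 2].
  Check: interpolating c through the α_i gives m(x) = 4 + 10·x (degree < 2) with m(α_i) = c_i for every i, so c is indeed a codeword.


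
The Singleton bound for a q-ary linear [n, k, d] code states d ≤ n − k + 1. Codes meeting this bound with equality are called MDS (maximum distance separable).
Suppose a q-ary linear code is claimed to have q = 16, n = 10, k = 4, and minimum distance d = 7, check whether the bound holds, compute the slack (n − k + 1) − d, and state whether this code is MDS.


Singleton RHS = n − k + 1 = 7, slack = 0, bound satisfied, MDS.

Singleton bound: d ≤ n − k + 1.
Here n = 10, k = 4, so n − k + 1 = 7.
Given d = 7, check d ≤ 7: YES.
Slack = (n − k + 1) − d = 0.
The code is MDS (slack = 0).
Description: the claimed parameters are [10, 4, 7]_16; such a code would be MDS (meets Singleton bound).


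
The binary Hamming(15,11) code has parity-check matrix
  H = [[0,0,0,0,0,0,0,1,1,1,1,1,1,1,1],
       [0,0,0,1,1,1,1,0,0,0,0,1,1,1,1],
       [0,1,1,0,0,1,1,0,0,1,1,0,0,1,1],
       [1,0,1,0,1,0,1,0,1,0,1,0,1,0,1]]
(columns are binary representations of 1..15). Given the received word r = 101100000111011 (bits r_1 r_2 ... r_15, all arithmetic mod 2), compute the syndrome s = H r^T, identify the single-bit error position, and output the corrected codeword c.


s = (1, 0, 1, 0)^T, error position = 10, corrected codeword c = 101100000011011

Compute s = H r^T mod 2 one row at a time:
  s_1 = 0 + 0 + 1 + 1 + 1 + 0 + 1 + 1 = 5 ≡ 1 (mod 2).
  s_2 = 1 + 0 + 0 + 0 + 1 + 0 + 1 + 1 = 4 ≡ 0 (mod 2).
  s_3 = 0 + 1 + 0 + 0 + 1 + 1 + 1 + 1 = 5 ≡ 1 (mod 2).
  s_4 = 1 + 1 + 0 + 0 + 0 + 1 + 0 + 1 = 4 ≡ 0 (mod 2).
s = (1, 0, 1, 0)^T — this equals column 10 of H (binary 1010), so error is at position 10.
Correct: flip bit 10 of r = 101100000111011 to get c = 101100000011011.


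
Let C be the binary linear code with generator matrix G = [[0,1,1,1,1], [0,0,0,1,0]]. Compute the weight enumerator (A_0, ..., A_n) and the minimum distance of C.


Weight distribution: A_0 = 1, A_1 = 1, A_3 = 1, A_4 = 1. Minimum distance d = 1.

Enumerate all 2^2 = 4 messages m ∈ F_2^2.
For each, compute codeword c = mG in F_2^5, then tally its weight.
  m = 00 → c = 00000, weight = 0.
  m = 10 → c = 01111, weight = 4.
  m = 01 → c = 00010, weight = 1.
  m = 11 → c = 01101, weight = 3.
Tally weights:
  weight 0: 1 codewords.
  weight 1: 1 codewords.
  weight 3: 1 codewords.
  weight 4: 1 codewords.
Minimum distance d = smallest w > 0 with A_w > 0 = 1.
Sanity: Σ A_w = 4 = 2^2 = 4 ✓.


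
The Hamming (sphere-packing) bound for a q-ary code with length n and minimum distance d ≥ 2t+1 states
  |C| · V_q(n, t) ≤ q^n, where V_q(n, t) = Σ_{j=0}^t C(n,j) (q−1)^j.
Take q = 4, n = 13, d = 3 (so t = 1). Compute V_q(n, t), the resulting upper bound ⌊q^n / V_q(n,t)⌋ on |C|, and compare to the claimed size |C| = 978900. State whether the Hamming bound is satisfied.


V_q(n, t) = 40, q^n = 67108864, Hamming bound = 1677721, |C| = 978900 ≤ bound (satisfied).

Step 1: Compute V_q(n, t) = Σ_{j=0}^1 C(n, j) (q−1)^j.
  j = 0: C(13,0)·(3)^0 = 1·1 = 1.
  j = 1: C(13,1)·(3)^1 = 13·3 = 39.
  V_q(n, t) = 1 + 39 = 40.
Step 2: q^n = 4^13 = 67108864.
Step 3: Hamming bound ⌊q^n / V_q(n,t)⌋ = ⌊67108864/40⌋ = 1677721.
Step 4: Compare |C| = 978900 to 1677721: satisfied.
The claimed |C| lies below the Hamming bound.


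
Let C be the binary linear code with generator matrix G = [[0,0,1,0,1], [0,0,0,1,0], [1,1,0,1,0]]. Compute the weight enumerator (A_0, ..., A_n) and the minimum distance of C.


Weight distribution: A_0 = 1, A_1 = 1, A_2 = 2, A_3 = 2, A_4 = 1, A_5 = 1. Minimum distance d = 1.

Enumerate all 2^3 = 8 messages m ∈ F_2^3.
For each, compute codeword c = mG in F_2^5, then tally its weight.
  m = 000 → c = 00000, weight = 0.
  m = 100 → c = 00101, weight = 2.
  m = 010 → c = 00010, weight = 1.
  m = 110 → c = 00111, weight = 3.
  m = 001 → c = 11010, weight = 3.
  m = 101 → c = 11111, weight = 5.
  m = 011 → c = 11000, weight = 2.
  m = 111 → c = 11101, weight = 4.
Tally weights:
  weight 0: 1 codewords.
  weight 1: 1 codewords.
  weight 2: 2 codewords.
  weight 3: 2 codewords.
  weight 4: 1 codewords.
  weight 5: 1 codewords.
Minimum distance d = smallest w > 0 with A_w > 0 = 1.
Sanity: Σ A_w = 8 = 2^3 = 8 ✓.


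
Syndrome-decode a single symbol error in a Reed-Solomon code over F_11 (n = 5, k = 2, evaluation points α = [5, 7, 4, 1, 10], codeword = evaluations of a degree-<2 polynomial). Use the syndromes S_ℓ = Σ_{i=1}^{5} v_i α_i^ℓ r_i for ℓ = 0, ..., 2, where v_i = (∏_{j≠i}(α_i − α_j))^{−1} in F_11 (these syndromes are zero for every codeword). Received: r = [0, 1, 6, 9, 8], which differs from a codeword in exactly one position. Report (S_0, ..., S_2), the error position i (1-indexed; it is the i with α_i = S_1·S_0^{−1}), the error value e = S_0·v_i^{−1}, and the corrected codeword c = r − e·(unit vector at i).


S = (1, 4, 5), error at position 3, error magnitude e = 1, c = [0, 1, 5, 9, 8].

Step 1: column multipliers v_i = (∏_{j≠i}(α_i − α_j))^{−1} mod 11.
  i = 1 (α = 5): (5−7)(5−4)(5−1)(5−10) = (−2)·1·4·(−5) = 40 ≡ 7, so v_1 = 7^{−1} = 8 (mod 11).
  i = 2 (α = 7): (7−5)(7−4)(7−1)(7−10) = 2·3·6·(−3) = −108 ≡ 2, so v_2 = 2^{−1} = 6 (mod 11).
  i = 3 (α = 4): (4−5)(4−7)(4−1)(4−10) = (−1)·(−3)·3·(−6) = −54 ≡ 1, so v_3 = 1^{−1} = 1 (mod 11).
  i = 4 (α = 1): (1−5)(1−7)(1−4)(1−10) = (−4)·(−6)·(−3)·(−9) = 648 ≡ 10, so v_4 = 10^{−1} = 10 (mod 11).
  i = 5 (α = 10): (10−5)(10−7)(10−4)(10−1) = 5·3·6·9 = 810 ≡ 7, so v_5 = 7^{−1} = 8 (mod 11).
  v = [8, 6, 1, 10, 8].
Step 2: syndromes of r = [0, 1, 6, 9, 8] (all sums mod 11).
  S_0 = Σ v_i r_i = 8·0 + 6·1 + 1·6 + 10·9 + 8·8 = 166 ≡ 1.
  S_1 = Σ v_i α_i r_i = 8·5·0 + 6·7·1 + 1·4·6 + 10·1·9 + 8·10·8 = 796 ≡ 4.
  α_i^2 mod 11 = [3, 5, 5, 1, 1].
  S_2 = Σ v_i α_i^2 r_i = 8·3·0 + 6·5·1 + 1·5·6 + 10·1·9 + 8·1·8 = 214 ≡ 5.
  S = (1, 4, 5) ≠ 0, so r is not a codeword (an error is present).
Step 3: locate the error. For a single error e at position i, S_ℓ = v_i·e·α_i^ℓ, so α_err = S_1/S_0.
  S_0^{−1} = 1^{−1} = 1 (mod 11), so α_err = 4·1 = 4 ≡ 4 = α_3. Error position i = 3.
  Consistency check: S_2/S_1 = 5·3 = 15 ≡ 4 = α_err ✓ (single-error assumption holds).
Step 4: error magnitude e = S_0/v_3 = S_0·∏_{j≠3}(α_3 − α_j) = 1·1 = 1 ≡ 1 (mod 11).
Step 5: correct position 3: c_3 = r_3 − e = 6 − 1 ≡ 5 (mod 11). Hence c = [0, 1, 5, 9, 8].
  Check: interpolating c through the α_i gives m(x) = 3 + 6·x (degree < 2) with m(α_i) = c_i for every i, so c is indeed a codeword.


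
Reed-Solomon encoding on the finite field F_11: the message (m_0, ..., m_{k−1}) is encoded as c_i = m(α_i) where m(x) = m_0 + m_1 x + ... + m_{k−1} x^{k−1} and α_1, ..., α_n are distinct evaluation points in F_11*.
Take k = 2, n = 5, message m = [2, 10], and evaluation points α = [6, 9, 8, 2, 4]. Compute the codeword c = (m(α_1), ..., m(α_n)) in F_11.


c = [7, 4, 5, 0, 9]

Message polynomial: m(x) = 2 + 10·x (mod 11).
For each evaluation point α_i, compute m(α_i) mod 11:
  α_1 = 6: Horner steps 10 → 7, so m(6) = 7.
  α_2 = 9: Horner steps 10 → 4, so m(9) = 4.
  α_3 = 8: Horner steps 10 → 5, so m(8) = 5.
  α_4 = 2: Horner steps 10 → 0, so m(2) = 0.
  α_5 = 4: Horner steps 10 → 9, so m(4) = 9.
Codeword c = [7, 4, 5, 0, 9] ∈ F_11^5.


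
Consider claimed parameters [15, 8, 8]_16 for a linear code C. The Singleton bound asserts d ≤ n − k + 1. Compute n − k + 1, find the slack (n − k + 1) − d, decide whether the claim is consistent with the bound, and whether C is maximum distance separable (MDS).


Singleton RHS = n − k + 1 = 8, slack = 0, bound satisfied, MDS.

Singleton bound: d ≤ n − k + 1.
Here n = 15, k = 8, so n − k + 1 = 8.
Given d = 8, check d ≤ 8: YES.
Slack = (n − k + 1) − d = 0.
The code is MDS (slack = 0).
Description: the claimed parameters are [15, 8, 8]_16; such a code would be MDS (meets Singleton bound).


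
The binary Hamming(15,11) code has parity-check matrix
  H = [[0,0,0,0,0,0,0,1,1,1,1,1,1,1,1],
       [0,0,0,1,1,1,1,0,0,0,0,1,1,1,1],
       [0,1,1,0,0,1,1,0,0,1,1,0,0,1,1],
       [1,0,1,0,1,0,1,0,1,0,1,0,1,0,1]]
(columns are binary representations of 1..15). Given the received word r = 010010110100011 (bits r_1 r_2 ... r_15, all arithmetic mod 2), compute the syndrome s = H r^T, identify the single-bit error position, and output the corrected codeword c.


s = (0, 0, 1, 1)^T, error position = 3, corrected codeword c = 011010110100011

Compute s = H r^T mod 2 one row at a time:
  s_1 = 1 + 0 + 1 + 0 + 0 + 0 + 1 + 1 = 4 ≡ 0 (mod 2).
  s_2 = 0 + 1 + 0 + 1 + 0 + 0 + 1 + 1 = 4 ≡ 0 (mod 2).
  s_3 = 1 + 0 + 0 + 1 + 1 + 0 + 1 + 1 = 5 ≡ 1 (mod 2).
  s_4 = 0 + 0 + 1 + 1 + 0 + 0 + 0 + 1 = 3 ≡ 1 (mod 2).
s = (0, 0, 1, 1)^T — this equals column 3 of H (binary 0011), so error is at position 3.
Correct: flip bit 3 of r = 010010110100011 to get c = 011010110100011.


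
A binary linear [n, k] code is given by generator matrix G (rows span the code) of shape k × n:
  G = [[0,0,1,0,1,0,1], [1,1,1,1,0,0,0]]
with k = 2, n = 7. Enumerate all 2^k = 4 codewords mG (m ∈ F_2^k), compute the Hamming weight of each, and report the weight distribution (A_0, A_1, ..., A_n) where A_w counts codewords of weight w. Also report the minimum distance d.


Weight distribution: A_0 = 1, A_3 = 1, A_4 = 1, A_5 = 1. Minimum distance d = 3.

Enumerate all 2^2 = 4 messages m ∈ F_2^2.
For each, compute codeword c = mG in F_2^7, then tally its weight.
  m = 00 → c = 0000000, weight = 0.
  m = 10 → c = 0010101, weight = 3.
  m = 01 → c = 1111000, weight = 4.
  m = 11 → c = 1101101, weight = 5.
Tally weights:
  weight 0: 1 codewords.
  weight 3: 1 codewords.
  weight 4: 1 codewords.
  weight 5: 1 codewords.
Minimum distance d = smallest w > 0 with A_w > 0 = 3.
Sanity: Σ A_w = 4 = 2^2 = 4 ✓.


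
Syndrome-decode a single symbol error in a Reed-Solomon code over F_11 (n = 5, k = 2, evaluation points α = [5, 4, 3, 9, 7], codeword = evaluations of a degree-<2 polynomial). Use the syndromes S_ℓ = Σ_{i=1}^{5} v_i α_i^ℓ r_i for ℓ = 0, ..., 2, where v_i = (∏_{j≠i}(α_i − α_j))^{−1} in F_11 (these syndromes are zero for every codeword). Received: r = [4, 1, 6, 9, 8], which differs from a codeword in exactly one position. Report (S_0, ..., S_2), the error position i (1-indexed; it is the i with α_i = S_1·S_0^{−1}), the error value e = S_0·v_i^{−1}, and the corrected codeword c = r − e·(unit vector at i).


S = (6, 8, 7), error at position 1, error magnitude e = 8, c = [7, 1, 6, 9, 8].

Step 1: column multipliers v_i = (∏_{j≠i}(α_i − α_j))^{−1} mod 11.
  i = 1 (α = 5): (5−4)(5−3)(5−9)(5−7) = 1·2·(−4)·(−2) = 16 ≡ 5, so v_1 = 5^{−1} = 9 (mod 11).
  i = 2 (α = 4): (4−5)(4−3)(4−9)(4−7) = (−1)·1·(−5)·(−3) = −15 ≡ 7, so v_2 = 7^{−1} = 8 (mod 11).
  i = 3 (α = 3): (3−5)(3−4)(3−9)(3−7) = (−2)·(−1)·(−6)·(−4) = 48 ≡ 4, so v_3 = 4^{−1} = 3 (mod 11).
  i = 4 (α = 9): (9−5)(9−4)(9−3)(9−7) = 4·5·6·2 = 240 ≡ 9, so v_4 = 9^{−1} = 5 (mod 11).
  i = 5 (α = 7): (7−5)(7−4)(7−3)(7−9) = 2·3·4·(−2) = −48 ≡ 7, so v_5 = 7^{−1} = 8 (mod 11).
  v = [9, 8, 3, 5, 8].
Step 2: syndromes of r = [4, 1, 6, 9, 8] (all sums mod 11).
  S_0 = Σ v_i r_i = 9·4 + 8·1 + 3·6 + 5·9 + 8·8 = 171 ≡ 6.
  S_1 = Σ v_i α_i r_i = 9·5·4 + 8·4·1 + 3·3·6 + 5·9·9 + 8·7·8 = 1119 ≡ 8.
  α_i^2 mod 11 = [3, 5, 9, 4, 5].
  S_2 = Σ v_i α_i^2 r_i = 9·3·4 + 8·5·1 + 3·9·6 + 5·4·9 + 8·5·8 = 810 ≡ 7.
  S = (6, 8, 7) ≠ 0, so r is not a codeword (an error is present).
Step 3: locate the error. For a single error e at position i, S_ℓ = v_i·e·α_i^ℓ, so α_err = S_1/S_0.
  S_0^{−1} = 6^{−1} = 2 (mod 11), so α_err = 8·2 = 16 ≡ 5 = α_1. Error position i = 1.
  Consistency check: S_2/S_1 = 7·7 = 49 ≡ 5 = α_err ✓ (single-error assumption holds).
Step 4: error magnitude e = S_0/v_1 = S_0·∏_{j≠1}(α_1 − α_j) = 6·5 = 30 ≡ 8 (mod 11).
Step 5: correct position 1: c_1 = r_1 − e = 4 − 8 ≡ 7 (mod 11). Hence c = [7, 1, 6, 9, 8].
  Check: interpolating c through the α_i gives m(x) = 10 + 6·x (degree < 2) with m(α_i) = c_i for every i, so c is indeed a codeword.


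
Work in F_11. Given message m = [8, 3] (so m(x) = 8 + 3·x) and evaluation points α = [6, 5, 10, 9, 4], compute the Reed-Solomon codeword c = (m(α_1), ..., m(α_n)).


c = [4, 1, 5, 2, 9]

Message polynomial: m(x) = 8 + 3·x (mod 11).
For each evaluation point α_i, compute m(α_i) mod 11:
  α_1 = 6: Horner steps 3 → 4, so m(6) = 4.
  α_2 = 5: Horner steps 3 → 1, so m(5) = 1.
  α_3 = 10: Horner steps 3 → 5, so m(10) = 5.
  α_4 = 9: Horner steps 3 → 2, so m(9) = 2.
  α_5 = 4: Horner steps 3 → 9, so m(4) = 9.
Codeword c = [4, 1, 5, 2, 9] ∈ F_11^5.


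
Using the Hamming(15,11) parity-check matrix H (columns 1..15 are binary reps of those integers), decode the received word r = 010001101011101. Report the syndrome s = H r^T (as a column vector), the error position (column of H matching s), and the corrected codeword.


s = (1, 1, 1, 1)^T, error position = 15, corrected codeword c = 010001101011100

Compute s = H r^T mod 2 one row at a time:
  s_1 = 0 + 1 + 0 + 1 + 1 + 1 + 0 + 1 = 5 ≡ 1 (mod 2).
  s_2 = 0 + 0 + 1 + 1 + 1 + 1 + 0 + 1 = 5 ≡ 1 (mod 2).
  s_3 = 1 + 0 + 1 + 1 + 0 + 1 + 0 + 1 = 5 ≡ 1 (mod 2).
  s_4 = 0 + 0 + 0 + 1 + 1 + 1 + 1 + 1 = 5 ≡ 1 (mod 2).
s = (1, 1, 1, 1)^T — this equals column 15 of H (binary 1111), so error is at position 15.
Correct: flip bit 15 of r = 010001101011101 to get c = 010001101011100.


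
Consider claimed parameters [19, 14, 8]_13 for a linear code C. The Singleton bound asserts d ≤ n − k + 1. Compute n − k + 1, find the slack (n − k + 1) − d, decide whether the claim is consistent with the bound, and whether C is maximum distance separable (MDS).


Singleton RHS = n − k + 1 = 6, slack = -2, bound violated (no such code; not MDS).

Singleton bound: d ≤ n − k + 1.
Here n = 19, k = 14, so n − k + 1 = 6.
Given d = 8, check d ≤ 6: NO.
Slack = (n − k + 1) − d = -2.
The slack is negative: d = 8 exceeds n − k + 1 = 6 by 2, so the Singleton bound is violated and no linear [19, 14, 8]_13 code can exist. In particular it is not MDS (MDS requires d = n − k + 1 exactly).
Description: the claimed parameters are [19, 14, 8]_13; such a code would be impossible (violates the Singleton bound).


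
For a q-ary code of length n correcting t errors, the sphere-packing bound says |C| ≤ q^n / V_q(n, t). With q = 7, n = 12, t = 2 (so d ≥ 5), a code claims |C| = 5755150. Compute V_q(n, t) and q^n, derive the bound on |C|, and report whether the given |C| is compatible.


V_q(n, t) = 2449, q^n = 13841287201, Hamming bound = 5651811, |C| = 5755150 > bound (violated).

Step 1: Compute V_q(n, t) = Σ_{j=0}^2 C(n, j) (q−1)^j.
  j = 0: C(12,0)·(6)^0 = 1·1 = 1.
  j = 1: C(12,1)·(6)^1 = 12·6 = 72.
  j = 2: C(12,2)·(6)^2 = 66·36 = 2376.
  V_q(n, t) = 1 + 72 + 2376 = 2449.
Step 2: q^n = 7^12 = 13841287201.
Step 3: Hamming bound ⌊q^n / V_q(n,t)⌋ = ⌊13841287201/2449⌋ = 5651811.
Step 4: Compare |C| = 5755150 to 5651811: violated.
The claimed |C| lies above the Hamming bound, so no 7-ary code of length 12 with d ≥ 5 can have 5755150 codewords.


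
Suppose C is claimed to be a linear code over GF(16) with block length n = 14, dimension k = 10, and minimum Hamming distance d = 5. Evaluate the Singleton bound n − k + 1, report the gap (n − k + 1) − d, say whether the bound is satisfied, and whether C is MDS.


Singleton RHS = n − k + 1 = 5, slack = 0, bound satisfied, MDS.

Singleton bound: d ≤ n − k + 1.
Here n = 14, k = 10, so n − k + 1 = 5.
Given d = 5, check d ≤ 5: YES.
Slack = (n − k + 1) − d = 0.
The code is MDS (slack = 0).
Description: the claimed parameters are [14, 10, 5]_16; such a code would be MDS (meets Singleton bound).


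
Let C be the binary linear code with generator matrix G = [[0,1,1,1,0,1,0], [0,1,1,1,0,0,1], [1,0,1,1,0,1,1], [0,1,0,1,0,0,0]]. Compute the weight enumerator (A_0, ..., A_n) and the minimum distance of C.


Weight distribution: A_0 = 1, A_2 = 4, A_3 = 6, A_4 = 3, A_5 = 2. Minimum distance d = 2.

Enumerate all 2^4 = 16 messages m ∈ F_2^4.
For each, compute codeword c = mG in F_2^7, then tally its weight.
  m = 0000 → c = 0000000, weight = 0.
  m = 1000 → c = 0111010, weight = 4.
  m = 0100 → c = 0111001, weight = 4.
  m = 1100 → c = 0000011, weight = 2.
  m = 0010 → c = 1011011, weight = 5.
  m = 1010 → c = 1100001, weight = 3.
  m = 0110 → c = 1100010, weight = 3.
  m = 1110 → c = 1011000, weight = 3.
  m = 0001 → c = 0101000, weight = 2.
  m = 1001 → c = 0010010, weight = 2.
  m = 0101 → c = 0010001, weight = 2.
  m = 1101 → c = 0101011, weight = 4.
  m = 0011 → c = 1110011, weight = 5.
  m = 1011 → c = 1001001, weight = 3.
  m = 0111 → c = 1001010, weight = 3.
  m = 1111 → c = 1110000, weight = 3.
Tally weights:
  weight 0: 1 codewords.
  weight 2: 4 codewords.
  weight 3: 6 codewords.
  weight 4: 3 codewords.
  weight 5: 2 codewords.
Minimum distance d = smallest w > 0 with A_w > 0 = 2.
Sanity: Σ A_w = 16 = 2^4 = 16 ✓.


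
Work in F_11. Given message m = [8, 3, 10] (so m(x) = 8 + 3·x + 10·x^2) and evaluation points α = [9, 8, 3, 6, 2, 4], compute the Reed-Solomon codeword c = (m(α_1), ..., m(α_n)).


c = [9, 1, 8, 1, 10, 4]

Message polynomial: m(x) = 8 + 3·x + 10·x^2 (mod 11).
For each evaluation point α_i, compute m(α_i) mod 11:
  α_1 = 9: Horner steps 10 → 5 → 9, so m(9) = 9.
  α_2 = 8: Horner steps 10 → 6 → 1, so m(8) = 1.
  α_3 = 3: Horner steps 10 → 0 → 8, so m(3) = 8.
  α_4 = 6: Horner steps 10 → 8 → 1, so m(6) = 1.
  α_5 = 2: Horner steps 10 → 1 → 10, so m(2) = 10.
  α_6 = 4: Horner steps 10 → 10 → 4, so m(4) = 4.
Codeword c = [9, 1, 8, 1, 10, 4] ∈ F_11^6.


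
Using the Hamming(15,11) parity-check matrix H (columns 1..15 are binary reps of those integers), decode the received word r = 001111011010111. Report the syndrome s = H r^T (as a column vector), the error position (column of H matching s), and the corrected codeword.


s = (0, 0, 1, 0)^T, error position = 2, corrected codeword c = 011111011010111

Compute s = H r^T mod 2 one row at a time:
  s_1 = 1 + 1 + 0 + 1 + 0 + 1 + 1 + 1 = 6 ≡ 0 (mod 2).
  s_2 = 1 + 1 + 1 + 0 + 0 + 1 + 1 + 1 = 6 ≡ 0 (mod 2).
  s_3 = 0 + 1 + 1 + 0 + 0 + 1 + 1 + 1 = 5 ≡ 1 (mod 2).
  s_4 = 0 + 1 + 1 + 0 + 1 + 1 + 1 + 1 = 6 ≡ 0 (mod 2).
s = (0, 0, 1, 0)^T — this equals column 2 of H (binary 0010), so error is at position 2.
Correct: flip bit 2 of r = 001111011010111 to get c = 011111011010111.


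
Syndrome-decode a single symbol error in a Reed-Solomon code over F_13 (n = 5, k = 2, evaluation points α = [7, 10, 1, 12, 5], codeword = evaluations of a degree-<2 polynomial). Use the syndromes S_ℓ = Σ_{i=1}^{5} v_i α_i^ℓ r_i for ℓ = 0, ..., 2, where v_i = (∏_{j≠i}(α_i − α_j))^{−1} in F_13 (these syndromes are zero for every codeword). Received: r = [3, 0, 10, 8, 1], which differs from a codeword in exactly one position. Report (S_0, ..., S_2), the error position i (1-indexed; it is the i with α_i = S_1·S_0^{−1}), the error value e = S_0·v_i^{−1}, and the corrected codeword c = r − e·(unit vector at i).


S = (11, 6, 8), error at position 2, error magnitude e = 7, c = [3, 6, 10, 8, 1].

Step 1: column multipliers v_i = (∏_{j≠i}(α_i − α_j))^{−1} mod 13.
  i = 1 (α = 7): (7−10)(7−1)(7−12)(7−5) = (−3)·6·(−5)·2 = 180 ≡ 11, so v_1 = 11^{−1} = 6 (mod 13).
  i = 2 (α = 10): (10−7)(10−1)(10−12)(10−5) = 3·9·(−2)·5 = −270 ≡ 3, so v_2 = 3^{−1} = 9 (mod 13).
  i = 3 (α = 1): (1−7)(1−10)(1−12)(1−5) = (−6)·(−9)·(−11)·(−4) = 2376 ≡ 10, so v_3 = 10^{−1} = 4 (mod 13).
  i = 4 (α = 12): (12−7)(12−10)(12−1)(12−5) = 5·2·11·7 = 770 ≡ 3, so v_4 = 3^{−1} = 9 (mod 13).
  i = 5 (α = 5): (5−7)(5−10)(5−1)(5−12) = (−2)·(−5)·4·(−7) = −280 ≡ 6, so v_5 = 6^{−1} = 11 (mod 13).
  v = [6, 9, 4, 9, 11].
Step 2: syndromes of r = [3, 0, 10, 8, 1] (all sums mod 13).
  S_0 = Σ v_i r_i = 6·3 + 9·0 + 4·10 + 9·8 + 11·1 = 141 ≡ 11.
  S_1 = Σ v_i α_i r_i = 6·7·3 + 9·10·0 + 4·1·10 + 9·12·8 + 11·5·1 = 1085 ≡ 6.
  α_i^2 mod 13 = [10, 9, 1, 1, 12].
  S_2 = Σ v_i α_i^2 r_i = 6·10·3 + 9·9·0 + 4·1·10 + 9·1·8 + 11·12·1 = 424 ≡ 8.
  S = (11, 6, 8) ≠ 0, so r is not a codeword (an error is present).
Step 3: locate the error. For a single error e at position i, S_ℓ = v_i·e·α_i^ℓ, so α_err = S_1/S_0.
  S_0^{−1} = 11^{−1} = 6 (mod 13), so α_err = 6·6 = 36 ≡ 10 = α_2. Error position i = 2.
  Consistency check: S_2/S_1 = 8·11 = 88 ≡ 10 = α_err ✓ (single-error assumption holds).
Step 4: error magnitude e = S_0/v_2 = S_0·∏_{j≠2}(α_2 − α_j) = 11·3 = 33 ≡ 7 (mod 13).
Step 5: correct position 2: c_2 = r_2 − e = 0 − 7 ≡ 6 (mod 13). Hence c = [3, 6, 10, 8, 1].
  Check: interpolating c through the α_i gives m(x) = 9 + 1·x (degree < 2) with m(α_i) = c_i for every i, so c is indeed a codeword.


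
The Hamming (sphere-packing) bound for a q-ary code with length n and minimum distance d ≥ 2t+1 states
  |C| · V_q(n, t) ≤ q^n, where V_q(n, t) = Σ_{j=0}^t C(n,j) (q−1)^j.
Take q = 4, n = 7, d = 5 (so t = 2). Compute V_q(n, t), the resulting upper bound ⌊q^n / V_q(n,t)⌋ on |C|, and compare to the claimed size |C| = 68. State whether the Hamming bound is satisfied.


V_q(n, t) = 211, q^n = 16384, Hamming bound = 77, |C| = 68 ≤ bound (satisfied).

Step 1: Compute V_q(n, t) = Σ_{j=0}^2 C(n, j) (q−1)^j.
  j = 0: C(7,0)·(3)^0 = 1·1 = 1.
  j = 1: C(7,1)·(3)^1 = 7·3 = 21.
  j = 2: C(7,2)·(3)^2 = 21·9 = 189.
  V_q(n, t) = 1 + 21 + 189 = 211.
Step 2: q^n = 4^7 = 16384.
Step 3: Hamming bound ⌊q^n / V_q(n,t)⌋ = ⌊16384/211⌋ = 77.
Step 4: Compare |C| = 68 to 77: satisfied.
The claimed |C| lies below the Hamming bound.


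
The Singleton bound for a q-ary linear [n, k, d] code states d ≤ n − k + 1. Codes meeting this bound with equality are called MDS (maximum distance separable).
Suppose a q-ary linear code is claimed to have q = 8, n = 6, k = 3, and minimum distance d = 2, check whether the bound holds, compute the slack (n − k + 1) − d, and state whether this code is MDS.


Singleton RHS = n − k + 1 = 4, slack = 2, bound satisfied, not MDS.

Singleton bound: d ≤ n − k + 1.
Here n = 6, k = 3, so n − k + 1 = 4.
Given d = 2, check d ≤ 4: YES.
Slack = (n − k + 1) − d = 2.
The code is NOT MDS (slack = 2 > 0).
Description: the claimed parameters are [6, 3, 2]_8; such a code would be non-MDS.


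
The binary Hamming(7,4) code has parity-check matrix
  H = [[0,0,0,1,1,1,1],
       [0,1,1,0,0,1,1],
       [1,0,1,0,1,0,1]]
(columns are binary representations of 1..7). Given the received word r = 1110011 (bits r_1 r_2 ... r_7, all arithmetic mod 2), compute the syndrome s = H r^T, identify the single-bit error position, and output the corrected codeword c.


s = (0, 0, 1)^T, error position = 1, corrected codeword c = 0110011

Compute s = H r^T mod 2 one row at a time:
  s_1 = 0 + 0 + 1 + 1 = 2 ≡ 0 (mod 2).
  s_2 = 1 + 1 + 1 + 1 = 4 ≡ 0 (mod 2).
  s_3 = 1 + 1 + 0 + 1 = 3 ≡ 1 (mod 2).
s = (0, 0, 1)^T — this equals column 1 of H (binary 001), so error is at position 1.
Correct: flip bit 1 of r = 1110011 to get c = 0110011.


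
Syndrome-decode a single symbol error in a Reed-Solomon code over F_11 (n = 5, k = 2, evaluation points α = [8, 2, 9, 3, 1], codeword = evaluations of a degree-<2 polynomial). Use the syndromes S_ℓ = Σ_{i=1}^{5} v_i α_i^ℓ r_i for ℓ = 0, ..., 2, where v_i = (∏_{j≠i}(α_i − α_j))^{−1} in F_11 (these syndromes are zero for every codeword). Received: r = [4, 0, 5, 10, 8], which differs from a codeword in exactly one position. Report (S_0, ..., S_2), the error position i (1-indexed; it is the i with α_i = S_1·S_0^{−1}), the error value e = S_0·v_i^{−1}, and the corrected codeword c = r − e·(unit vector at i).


S = (1, 2, 4), error at position 2, error magnitude e = 2, c = [4, 9, 5, 10, 8].

Step 1: column multipliers v_i = (∏_{j≠i}(α_i − α_j))^{−1} mod 11.
  i = 1 (α = 8): (8−2)(8−9)(8−3)(8−1) = 6·(−1)·5·7 = −210 ≡ 10, so v_1 = 10^{−1} = 10 (mod 11).
  i = 2 (α = 2): (2−8)(2−9)(2−3)(2−1) = (−6)·(−7)·(−1)·1 = −42 ≡ 2, so v_2 = 2^{−1} = 6 (mod 11).
  i = 3 (α = 9): (9−8)(9−2)(9−3)(9−1) = 1·7·6·8 = 336 ≡ 6, so v_3 = 6^{−1} = 2 (mod 11).
  i = 4 (α = 3): (3−8)(3−2)(3−9)(3−1) = (−5)·1·(−6)·2 = 60 ≡ 5, so v_4 = 5^{−1} = 9 (mod 11).
  i = 5 (α = 1): (1−8)(1−2)(1−9)(1−3) = (−7)·(−1)·(−8)·(−2) = 112 ≡ 2, so v_5 = 2^{−1} = 6 (mod 11).
  v = [10, 6, 2, 9, 6].
Step 2: syndromes of r = [4, 0, 5, 10, 8] (all sums mod 11).
  S_0 = Σ v_i r_i = 10·4 + 6·0 + 2·5 + 9·10 + 6·8 = 188 ≡ 1.
  S_1 = Σ v_i α_i r_i = 10·8·4 + 6·2·0 + 2·9·5 + 9·3·10 + 6·1·8 = 728 ≡ 2.
  α_i^2 mod 11 = [9, 4, 4, 9, 1].
  S_2 = Σ v_i α_i^2 r_i = 10·9·4 + 6·4·0 + 2·4·5 + 9·9·10 + 6·1·8 = 1258 ≡ 4.
  S = (1, 2, 4) ≠ 0, so r is not a codeword (an error is present).
Step 3: locate the error. For a single error e at position i, S_ℓ = v_i·e·α_i^ℓ, so α_err = S_1/S_0.
  S_0^{−1} = 1^{−1} = 1 (mod 11), so α_err = 2·1 = 2 ≡ 2 = α_2. Error position i = 2.
  Consistency check: S_2/S_1 = 4·6 = 24 ≡ 2 = α_err ✓ (single-error assumption holds).
Step 4: error magnitude e = S_0/v_2 = S_0·∏_{j≠2}(α_2 − α_j) = 1·2 = 2 ≡ 2 (mod 11).
Step 5: correct position 2: c_2 = r_2 − e = 0 − 2 ≡ 9 (mod 11). Hence c = [4, 9, 5, 10, 8].
  Check: interpolating c through the α_i gives m(x) = 7 + 1·x (degree < 2) with m(α_i) = c_i for every i, so c is indeed a codeword.


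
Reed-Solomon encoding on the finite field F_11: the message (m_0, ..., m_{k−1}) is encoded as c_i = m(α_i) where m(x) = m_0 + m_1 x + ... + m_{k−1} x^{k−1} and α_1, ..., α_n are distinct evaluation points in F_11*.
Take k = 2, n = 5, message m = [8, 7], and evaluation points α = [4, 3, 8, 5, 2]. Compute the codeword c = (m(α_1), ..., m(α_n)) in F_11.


c = [3, 7, 9, 10, 0]

Message polynomial: m(x) = 8 + 7·x (mod 11).
For each evaluation point α_i, compute m(α_i) mod 11:
  α_1 = 4: Horner steps 7 → 3, so m(4) = 3.
  α_2 = 3: Horner steps 7 → 7, so m(3) = 7.
  α_3 = 8: Horner steps 7 → 9, so m(8) = 9.
  α_4 = 5: Horner steps 7 → 10, so m(5) = 10.
  α_5 = 2: Horner steps 7 → 0, so m(2) = 0.
Codeword c = [3, 7, 9, 10, 0] ∈ F_11^5.


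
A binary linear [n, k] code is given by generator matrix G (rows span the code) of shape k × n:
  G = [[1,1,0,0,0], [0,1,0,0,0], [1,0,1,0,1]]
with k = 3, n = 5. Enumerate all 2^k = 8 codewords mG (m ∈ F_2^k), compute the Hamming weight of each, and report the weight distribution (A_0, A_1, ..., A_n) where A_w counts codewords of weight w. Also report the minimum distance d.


Weight distribution: A_0 = 1, A_1 = 2, A_2 = 2, A_3 = 2, A_4 = 1. Minimum distance d = 1.

Enumerate all 2^3 = 8 messages m ∈ F_2^3.
For each, compute codeword c = mG in F_2^5, then tally its weight.
  m = 000 → c = 00000, weight = 0.
  m = 100 → c = 11000, weight = 2.
  m = 010 → c = 01000, weight = 1.
  m = 110 → c = 10000, weight = 1.
  m = 001 → c = 10101, weight = 3.
  m = 101 → c = 01101, weight = 3.
  m = 011 → c = 11101, weight = 4.
  m = 111 → c = 00101, weight = 2.
Tally weights:
  weight 0: 1 codewords.
  weight 1: 2 codewords.
  weight 2: 2 codewords.
  weight 3: 2 codewords.
  weight 4: 1 codewords.
Minimum distance d = smallest w > 0 with A_w > 0 = 1.
Sanity: Σ A_w = 8 = 2^3 = 8 ✓.


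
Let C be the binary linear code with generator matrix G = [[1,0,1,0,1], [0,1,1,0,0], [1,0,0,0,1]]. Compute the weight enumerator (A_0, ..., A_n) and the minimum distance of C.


Weight distribution: A_0 = 1, A_1 = 2, A_2 = 2, A_3 = 2, A_4 = 1. Minimum distance d = 1.

Enumerate all 2^3 = 8 messages m ∈ F_2^3.
For each, compute codeword c = mG in F_2^5, then tally its weight.
  m = 000 → c = 00000, weight = 0.
  m = 100 → c = 10101, weight = 3.
  m = 010 → c = 01100, weight = 2.
  m = 110 → c = 11001, weight = 3.
  m = 001 → c = 10001, weight = 2.
  m = 101 → c = 00100, weight = 1.
  m = 011 → c = 11101, weight = 4.
  m = 111 → c = 01000, weight = 1.
Tally weights:
  weight 0: 1 codewords.
  weight 1: 2 codewords.
  weight 2: 2 codewords.
  weight 3: 2 codewords.
  weight 4: 1 codewords.
Minimum distance d = smallest w > 0 with A_w > 0 = 1.
Sanity: Σ A_w = 8 = 2^3 = 8 ✓.


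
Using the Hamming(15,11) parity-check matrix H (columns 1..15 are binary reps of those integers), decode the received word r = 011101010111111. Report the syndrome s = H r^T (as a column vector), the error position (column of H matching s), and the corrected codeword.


s = (1, 0, 1, 0)^T, error position = 10, corrected codeword c = 011101010011111

Compute s = H r^T mod 2 one row at a time:
  s_1 = 1 + 0 + 1 + 1 + 1 + 1 + 1 + 1 = 7 ≡ 1 (mod 2).
  s_2 = 1 + 0 + 1 + 0 + 1 + 1 + 1 + 1 = 6 ≡ 0 (mod 2).
  s_3 = 1 + 1 + 1 + 0 + 1 + 1 + 1 + 1 = 7 ≡ 1 (mod 2).
  s_4 = 0 + 1 + 0 + 0 + 0 + 1 + 1 + 1 = 4 ≡ 0 (mod 2).
s = (1, 0, 1, 0)^T — this equals column 10 of H (binary 1010), so error is at position 10.
Correct: flip bit 10 of r = 011101010111111 to get c = 011101010011111.


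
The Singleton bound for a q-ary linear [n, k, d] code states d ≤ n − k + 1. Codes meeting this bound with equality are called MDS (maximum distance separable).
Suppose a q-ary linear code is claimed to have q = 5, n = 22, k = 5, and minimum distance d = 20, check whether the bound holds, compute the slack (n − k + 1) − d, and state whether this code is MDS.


Singleton RHS = n − k + 1 = 18, slack = -2, bound violated (no such code; not MDS).

Singleton bound: d ≤ n − k + 1.
Here n = 22, k = 5, so n − k + 1 = 18.
Given d = 20, check d ≤ 18: NO.
Slack = (n − k + 1) − d = -2.
The slack is negative: d = 20 exceeds n − k + 1 = 18 by 2, so the Singleton bound is violated and no linear [22, 5, 20]_5 code can exist. In particular it is not MDS (MDS requires d = n − k + 1 exactly).
Description: the claimed parameters are [22, 5, 20]_5; such a code would be impossible (violates the Singleton bound).


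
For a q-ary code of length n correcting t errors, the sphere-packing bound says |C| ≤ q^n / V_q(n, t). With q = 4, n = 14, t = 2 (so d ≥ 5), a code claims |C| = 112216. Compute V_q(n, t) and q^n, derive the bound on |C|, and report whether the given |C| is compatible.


V_q(n, t) = 862, q^n = 268435456, Hamming bound = 311410, |C| = 112216 ≤ bound (satisfied).

Step 1: Compute V_q(n, t) = Σ_{j=0}^2 C(n, j) (q−1)^j.
  j = 0: C(14,0)·(3)^0 = 1·1 = 1.
  j = 1: C(14,1)·(3)^1 = 14·3 = 42.
  j = 2: C(14,2)·(3)^2 = 91·9 = 819.
  V_q(n, t) = 1 + 42 + 819 = 862.
Step 2: q^n = 4^14 = 268435456.
Step 3: Hamming bound ⌊q^n / V_q(n,t)⌋ = ⌊268435456/862⌋ = 311410.
Step 4: Compare |C| = 112216 to 311410: satisfied.
The claimed |C| lies below the Hamming bound.


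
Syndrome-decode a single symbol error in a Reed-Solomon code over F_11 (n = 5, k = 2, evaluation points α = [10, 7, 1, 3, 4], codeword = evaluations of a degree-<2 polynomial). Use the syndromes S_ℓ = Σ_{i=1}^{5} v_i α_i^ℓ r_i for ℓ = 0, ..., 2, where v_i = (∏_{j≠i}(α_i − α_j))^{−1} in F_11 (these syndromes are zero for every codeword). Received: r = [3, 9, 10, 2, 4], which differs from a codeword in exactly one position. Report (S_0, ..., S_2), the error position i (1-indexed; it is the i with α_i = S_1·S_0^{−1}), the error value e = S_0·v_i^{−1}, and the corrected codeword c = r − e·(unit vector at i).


S = (4, 1, 3), error at position 4, error magnitude e = 7, c = [3, 9, 10, 6, 4].

Step 1: column multipliers v_i = (∏_{j≠i}(α_i − α_j))^{−1} mod 11.
  i = 1 (α = 10): (10−7)(10−1)(10−3)(10−4) = 3·9·7·6 = 1134 ≡ 1, so v_1 = 1^{−1} = 1 (mod 11).
  i = 2 (α = 7): (7−10)(7−1)(7−3)(7−4) = (−3)·6·4·3 = −216 ≡ 4, so v_2 = 4^{−1} = 3 (mod 11).
  i = 3 (α = 1): (1−10)(1−7)(1−3)(1−4) = (−9)·(−6)·(−2)·(−3) = 324 ≡ 5, so v_3 = 5^{−1} = 9 (mod 11).
  i = 4 (α = 3): (3−10)(3−7)(3−1)(3−4) = (−7)·(−4)·2·(−1) = −56 ≡ 10, so v_4 = 10^{−1} = 10 (mod 11).
  i = 5 (α = 4): (4−10)(4−7)(4−1)(4−3) = (−6)·(−3)·3·1 = 54 ≡ 10, so v_5 = 10^{−1} = 10 (mod 11).
  v = [1, 3, 9, 10, 10].
Step 2: syndromes of r = [3, 9, 10, 2, 4] (all sums mod 11).
  S_0 = Σ v_i r_i = 1·3 + 3·9 + 9·10 + 10·2 + 10·4 = 180 ≡ 4.
  S_1 = Σ v_i α_i r_i = 1·10·3 + 3·7·9 + 9·1·10 + 10·3·2 + 10·4·4 = 529 ≡ 1.
  α_i^2 mod 11 = [1, 5, 1, 9, 5].
  S_2 = Σ v_i α_i^2 r_i = 1·1·3 + 3·5·9 + 9·1·10 + 10·9·2 + 10·5·4 = 608 ≡ 3.
  S = (4, 1, 3) ≠ 0, so r is not a codeword (an error is present).
Step 3: locate the error. For a single error e at position i, S_ℓ = v_i·e·α_i^ℓ, so α_err = S_1/S_0.
  S_0^{−1} = 4^{−1} = 3 (mod 11), so α_err = 1·3 = 3 ≡ 3 = α_4. Error position i = 4.
  Consistency check: S_2/S_1 = 3·1 = 3 ≡ 3 = α_err ✓ (single-error assumption holds).
Step 4: error magnitude e = S_0/v_4 = S_0·∏_{j≠4}(α_4 − α_j) = 4·10 = 40 ≡ 7 (mod 11).
Step 5: correct position 4: c_4 = r_4 − e = 2 − 7 ≡ 6 (mod 11). Hence c = [3, 9, 10, 6, 4].
  Check: interpolating c through the α_i gives m(x) = 1 + 9·x (degree < 2) with m(α_i) = c_i for every i, so c is indeed a codeword.


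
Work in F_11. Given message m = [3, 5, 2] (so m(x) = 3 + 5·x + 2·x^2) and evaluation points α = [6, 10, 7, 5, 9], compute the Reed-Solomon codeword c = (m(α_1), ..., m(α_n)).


c = [6, 0, 4, 1, 1]

Message polynomial: m(x) = 3 + 5·x + 2·x^2 (mod 11).
For each evaluation point α_i, compute m(α_i) mod 11:
  α_1 = 6: Horner steps 2 → 6 → 6, so m(6) = 6.
  α_2 = 10: Horner steps 2 → 3 → 0, so m(10) = 0.
  α_3 = 7: Horner steps 2 → 8 → 4, so m(7) = 4.
  α_4 = 5: Horner steps 2 → 4 → 1, so m(5) = 1.
  α_5 = 9: Horner steps 2 → 1 → 1, so m(9) = 1.
Codeword c = [6, 0, 4, 1, 1] ∈ F_11^5.


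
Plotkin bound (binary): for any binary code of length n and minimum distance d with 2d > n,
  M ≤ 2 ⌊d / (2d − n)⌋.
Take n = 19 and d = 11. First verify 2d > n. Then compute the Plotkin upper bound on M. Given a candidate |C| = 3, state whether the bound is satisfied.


Plotkin bound M ≤ 6; given |C| = 3 ≤ bound (satisfied).

Check applicability: 2d = 22, n = 19.
2d − n = 3 > 0, so Plotkin applies.
Compute d/(2d−n) = 11/3 ≈ 3.6667.
⌊d/(2d−n)⌋ = 3.
Plotkin bound: M ≤ 2·3 = 6.
Given |C| = 3, check: satisfied.
This |C| is below the Plotkin bound.


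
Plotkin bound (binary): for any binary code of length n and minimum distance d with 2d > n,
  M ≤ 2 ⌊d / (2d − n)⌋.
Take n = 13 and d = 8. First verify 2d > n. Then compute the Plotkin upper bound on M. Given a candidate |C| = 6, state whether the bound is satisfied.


Plotkin bound M ≤ 4; given |C| = 6 > bound (violated).

Check applicability: 2d = 16, n = 13.
2d − n = 3 > 0, so Plotkin applies.
Compute d/(2d−n) = 8/3 ≈ 2.6667.
⌊d/(2d−n)⌋ = 2.
Plotkin bound: M ≤ 2·2 = 4.
Given |C| = 6, check: VIOLATED.
This |C| is above the Plotkin bound, so no binary code with n = 13, d = 8 and 6 codewords exists.


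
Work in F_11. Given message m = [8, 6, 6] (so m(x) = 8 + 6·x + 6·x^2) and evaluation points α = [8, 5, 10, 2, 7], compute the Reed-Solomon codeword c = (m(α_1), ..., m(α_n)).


c = [0, 1, 8, 0, 3]

Message polynomial: m(x) = 8 + 6·x + 6·x^2 (mod 11).
For each evaluation point α_i, compute m(α_i) mod 11:
  α_1 = 8: Horner steps 6 → 10 → 0, so m(8) = 0.
  α_2 = 5: Horner steps 6 → 3 → 1, so m(5) = 1.
  α_3 = 10: Horner steps 6 → 0 → 8, so m(10) = 8.
  α_4 = 2: Horner steps 6 → 7 → 0, so m(2) = 0.
  α_5 = 7: Horner steps 6 → 4 → 3, so m(7) = 3.
Codeword c = [0, 1, 8, 0, 3] ∈ F_11^5.


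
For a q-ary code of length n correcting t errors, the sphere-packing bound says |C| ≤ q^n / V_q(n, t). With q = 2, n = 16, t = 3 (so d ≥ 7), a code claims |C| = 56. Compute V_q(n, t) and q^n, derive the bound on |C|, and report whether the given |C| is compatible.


V_q(n, t) = 697, q^n = 65536, Hamming bound = 94, |C| = 56 ≤ bound (satisfied).

Step 1: Compute V_q(n, t) = Σ_{j=0}^3 C(n, j) (q−1)^j.
  j = 0: C(16,0)·(1)^0 = 1·1 = 1.
  j = 1: C(16,1)·(1)^1 = 16·1 = 16.
  j = 2: C(16,2)·(1)^2 = 120·1 = 120.
  j = 3: C(16,3)·(1)^3 = 560·1 = 560.
  V_q(n, t) = 1 + 16 + 120 + 560 = 697.
Step 2: q^n = 2^16 = 65536.
Step 3: Hamming bound ⌊q^n / V_q(n,t)⌋ = ⌊65536/697⌋ = 94.
Step 4: Compare |C| = 56 to 94: satisfied.
The claimed |C| lies below the Hamming bound.


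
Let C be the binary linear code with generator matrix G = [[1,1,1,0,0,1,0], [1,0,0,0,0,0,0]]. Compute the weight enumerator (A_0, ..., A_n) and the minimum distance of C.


Weight distribution: A_0 = 1, A_1 = 1, A_3 = 1, A_4 = 1. Minimum distance d = 1.

Enumerate all 2^2 = 4 messages m ∈ F_2^2.
For each, compute codeword c = mG in F_2^7, then tally its weight.
  m = 00 → c = 0000000, weight = 0.
  m = 10 → c = 1110010, weight = 4.
  m = 01 → c = 1000000, weight = 1.
  m = 11 → c = 0110010, weight = 3.
Tally weights:
  weight 0: 1 codewords.
  weight 1: 1 codewords.
  weight 3: 1 codewords.
  weight 4: 1 codewords.
Minimum distance d = smallest w > 0 with A_w > 0 = 1.
Sanity: Σ A_w = 4 = 2^2 = 4 ✓.
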